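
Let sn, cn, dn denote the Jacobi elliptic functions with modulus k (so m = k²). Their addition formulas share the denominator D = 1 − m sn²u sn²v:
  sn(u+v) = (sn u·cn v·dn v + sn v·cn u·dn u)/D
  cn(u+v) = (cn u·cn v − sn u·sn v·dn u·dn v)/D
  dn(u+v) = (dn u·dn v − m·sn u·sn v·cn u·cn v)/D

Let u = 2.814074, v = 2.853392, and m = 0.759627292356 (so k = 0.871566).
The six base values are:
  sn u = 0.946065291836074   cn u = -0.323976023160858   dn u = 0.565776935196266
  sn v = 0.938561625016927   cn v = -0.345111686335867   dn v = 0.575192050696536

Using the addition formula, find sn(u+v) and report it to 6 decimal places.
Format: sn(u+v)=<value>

sn(u+v)=-0.897166

m = k² = 0.759627292356
D = 1 − m·sn²u·sn²v = 0.4010806202344741
sn(u+v) = (sn u·cn v·dn v + sn v·cn u·dn u)/D = -0.3598357827313401/0.4010806202344741 = -0.8971657182562896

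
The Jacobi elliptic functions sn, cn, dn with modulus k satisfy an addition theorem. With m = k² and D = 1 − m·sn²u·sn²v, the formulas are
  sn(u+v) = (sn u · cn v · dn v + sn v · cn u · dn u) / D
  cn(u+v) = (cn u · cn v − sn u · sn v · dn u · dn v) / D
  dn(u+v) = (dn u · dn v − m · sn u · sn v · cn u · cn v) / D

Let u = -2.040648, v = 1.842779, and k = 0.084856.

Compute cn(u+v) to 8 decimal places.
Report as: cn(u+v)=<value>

cn(u+v)=0.98048953

sn u = -0.8936220439448416, cn u = -0.4488202787038968, dn u = 0.9971208219750567
sn v = 0.964250575635758, cn v = -0.2649921270266521, dn v = 0.9966469220301186
m = k² = 0.007200540736
D = 1 − m·sn²u·sn²v = 0.9946537080352072
cn(u+v) = (cn u·cn v − sn u·sn v·dn u·dn v)/D = 0.9752475465519855/0.9946537080352072 = 0.9804895298469698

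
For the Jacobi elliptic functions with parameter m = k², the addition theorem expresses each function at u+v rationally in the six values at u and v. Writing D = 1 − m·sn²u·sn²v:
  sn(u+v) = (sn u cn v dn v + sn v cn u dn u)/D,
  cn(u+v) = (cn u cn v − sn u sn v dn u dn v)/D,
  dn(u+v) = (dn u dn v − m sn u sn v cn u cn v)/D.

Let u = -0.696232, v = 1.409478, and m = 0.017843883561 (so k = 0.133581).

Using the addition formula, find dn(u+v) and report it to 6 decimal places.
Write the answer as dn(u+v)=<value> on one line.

sn u = -0.6406323230239969, cn u = 0.7678477887556083, dn u = 0.9963316193882851
sn v = 0.9861042252300827, cn v = 0.1661278332591454, dn v = 0.9912863259885484
m = k² = 0.017843883561
D = 1 − m·sn²u·sn²v = 0.992878807689019
dn(u+v) = (dn u·dn v − m·sn u·sn v·cn u·cn v)/D = 0.9890878432358117/0.992878807689019 = 0.9961818457360058

dn(u+v)=0.996182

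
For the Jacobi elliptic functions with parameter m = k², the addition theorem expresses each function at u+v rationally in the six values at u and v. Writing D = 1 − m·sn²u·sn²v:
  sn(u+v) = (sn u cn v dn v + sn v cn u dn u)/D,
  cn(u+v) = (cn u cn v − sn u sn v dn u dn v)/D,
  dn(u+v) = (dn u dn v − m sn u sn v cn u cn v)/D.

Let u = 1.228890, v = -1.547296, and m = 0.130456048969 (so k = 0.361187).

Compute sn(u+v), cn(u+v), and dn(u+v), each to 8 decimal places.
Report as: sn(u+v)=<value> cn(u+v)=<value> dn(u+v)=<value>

sn(u+v)=-0.31240020 cn(u+v)=0.94995059 dn(u+v)=0.99361375

sn u = 0.931713589989501, cn u = 0.3631938686554001, dn u = 0.9416753052739381
sn v = -0.9972961188064477, cn v = 0.07348776369978754, dn v = 0.9328710910865803
m = k² = 0.130456048969
D = 1 − m·sn²u·sn²v = 0.8873639688292408
sn(u+v) = (sn u·cn v·dn v + sn v·cn u·dn u)/D = -0.2772126787709112/0.8873639688292408 = -0.3124001971103882
cn(u+v) = (cn u·cn v − sn u·sn v·dn u·dn v)/D = 0.8429519226533844/0.8873639688292408 = 0.9499505865282628
dn(u+v) = (dn u·dn v − m·sn u·sn v·cn u·cn v)/D = 0.8816970422064514/0.8873639688292408 = 0.9936137517164844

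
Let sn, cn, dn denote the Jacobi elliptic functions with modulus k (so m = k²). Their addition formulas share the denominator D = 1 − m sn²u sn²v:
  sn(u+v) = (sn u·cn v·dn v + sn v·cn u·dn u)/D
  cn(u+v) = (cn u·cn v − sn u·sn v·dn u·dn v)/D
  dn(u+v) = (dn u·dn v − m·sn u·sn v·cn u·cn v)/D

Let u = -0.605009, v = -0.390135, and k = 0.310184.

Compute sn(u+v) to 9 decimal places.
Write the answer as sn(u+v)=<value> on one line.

sn(u+v)=-0.831725188

sn u = -0.5660554486726723, cn u = 0.8243671688198042, dn u = 0.9844649266927179
sn v = -0.3794594238331541, cn v = 0.9252083795903552, dn v = 0.9930489324532166
m = k² = 0.096214113856
D = 1 − m·sn²u·sn²v = 0.9955609767421445
sn(u+v) = (sn u·cn v·dn v + sn v·cn u·dn u)/D = -0.8280331407617378/0.9955609767421445 = -0.8317251882163745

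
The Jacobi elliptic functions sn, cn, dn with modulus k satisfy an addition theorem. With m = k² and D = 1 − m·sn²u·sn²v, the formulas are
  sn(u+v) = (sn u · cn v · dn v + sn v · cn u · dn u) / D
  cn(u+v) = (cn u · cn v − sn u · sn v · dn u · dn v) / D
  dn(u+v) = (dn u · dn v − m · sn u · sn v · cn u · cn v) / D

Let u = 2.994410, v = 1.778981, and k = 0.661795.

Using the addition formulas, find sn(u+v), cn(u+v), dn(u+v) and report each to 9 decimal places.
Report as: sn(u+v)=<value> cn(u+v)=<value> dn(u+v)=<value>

sn u = 0.5642729633271717, cn u = -0.8255882889539872, dn u = 0.9276571431665462
sn v = 0.9998124595400901, cn v = 0.01936609791351167, dn v = 0.7497943969814686
m = k² = 0.437972622025
D = 1 − m·sn²u·sn²v = 0.8606000762319081
sn(u+v) = (sn u·cn v·dn v + sn v·cn u·dn u)/D = -0.7575256659755348/0.8606000762319081 = -0.8802296059423105
cn(u+v) = (cn u·cn v − sn u·sn v·dn u·dn v)/D = -0.4083960780892594/0.8606000762319081 = -0.4745480384772913
dn(u+v) = (dn u·dn v − m·sn u·sn v·cn u·cn v)/D = 0.6995027040463821/0.8606000762319081 = 0.8128080898030102

sn(u+v)=-0.880229606 cn(u+v)=-0.474548038 dn(u+v)=0.812808090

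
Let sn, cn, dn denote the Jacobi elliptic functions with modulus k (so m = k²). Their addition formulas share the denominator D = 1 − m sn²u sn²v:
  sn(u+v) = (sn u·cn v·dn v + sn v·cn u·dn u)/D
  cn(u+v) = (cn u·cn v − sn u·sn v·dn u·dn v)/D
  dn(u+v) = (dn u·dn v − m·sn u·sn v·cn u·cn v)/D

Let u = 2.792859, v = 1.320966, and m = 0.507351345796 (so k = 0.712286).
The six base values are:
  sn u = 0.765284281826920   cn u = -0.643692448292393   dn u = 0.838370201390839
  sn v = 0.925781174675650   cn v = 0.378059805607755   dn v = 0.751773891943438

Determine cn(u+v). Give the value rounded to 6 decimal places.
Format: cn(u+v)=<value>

m = k² = 0.507351345796
D = 1 − m·sn²u·sn²v = 0.7453339253057091
cn(u+v) = (cn u·cn v − sn u·sn v·dn u·dn v)/D = -0.6898879118635404/0.7453339253057091 = -0.9256091644836551

cn(u+v)=-0.925609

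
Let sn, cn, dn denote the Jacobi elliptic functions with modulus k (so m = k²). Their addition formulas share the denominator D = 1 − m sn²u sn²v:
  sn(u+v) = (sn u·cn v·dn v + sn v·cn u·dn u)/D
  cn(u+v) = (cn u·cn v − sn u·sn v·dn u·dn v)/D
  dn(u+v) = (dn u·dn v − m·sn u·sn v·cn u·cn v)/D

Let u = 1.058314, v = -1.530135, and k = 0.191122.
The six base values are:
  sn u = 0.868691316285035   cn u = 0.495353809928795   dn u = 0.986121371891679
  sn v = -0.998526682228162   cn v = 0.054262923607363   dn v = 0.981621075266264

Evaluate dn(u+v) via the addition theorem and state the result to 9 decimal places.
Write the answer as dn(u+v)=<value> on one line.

dn(u+v)=0.996229016

m = k² = 0.036527618884
D = 1 − m·sn²u·sn²v = 0.9725165232155943
dn(u+v) = (dn u·dn v − m·sn u·sn v·cn u·cn v)/D = 0.9688491793880765/0.9725165232155943 = 0.9962290164331688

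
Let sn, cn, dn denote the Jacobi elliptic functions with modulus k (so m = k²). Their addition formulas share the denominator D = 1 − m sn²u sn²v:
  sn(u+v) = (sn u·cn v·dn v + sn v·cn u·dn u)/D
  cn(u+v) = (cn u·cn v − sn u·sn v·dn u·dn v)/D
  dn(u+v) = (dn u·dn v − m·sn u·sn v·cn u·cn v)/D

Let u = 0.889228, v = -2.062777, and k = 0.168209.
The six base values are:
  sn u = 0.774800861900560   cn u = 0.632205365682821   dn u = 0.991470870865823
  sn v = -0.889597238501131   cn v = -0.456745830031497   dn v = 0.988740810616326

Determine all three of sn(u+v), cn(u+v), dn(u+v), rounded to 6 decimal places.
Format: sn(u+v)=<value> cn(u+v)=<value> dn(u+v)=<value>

m = k² = 0.028294267681
D = 1 − m·sn²u·sn²v = 0.9865579501880305
sn(u+v) = (sn u·cn v·dn v + sn v·cn u·dn u)/D = -0.9075138770787331/0.9865579501880305 = -0.9198789355513964
cn(u+v) = (cn u·cn v − sn u·sn v·dn u·dn v)/D = 0.3869304226714857/0.9865579501880305 = 0.3922024272347506
dn(u+v) = (dn u·dn v − m·sn u·sn v·cn u·cn v)/D = 0.9746763336826579/0.9865579501880305 = 0.9879564940882509

sn(u+v)=-0.919879 cn(u+v)=0.392202 dn(u+v)=0.987956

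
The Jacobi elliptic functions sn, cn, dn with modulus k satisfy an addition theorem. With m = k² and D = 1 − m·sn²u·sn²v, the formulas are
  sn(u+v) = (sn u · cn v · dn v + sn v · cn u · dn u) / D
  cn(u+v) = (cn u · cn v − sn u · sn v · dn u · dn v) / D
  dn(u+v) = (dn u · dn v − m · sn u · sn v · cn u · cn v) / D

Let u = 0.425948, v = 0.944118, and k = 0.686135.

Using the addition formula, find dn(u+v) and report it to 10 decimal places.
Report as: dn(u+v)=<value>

sn u = 0.4078716509924513, cn u = 0.9130392742465639, dn u = 0.9600422753386167
sn v = 0.7766382963873568, cn v = 0.6299467886929373, dn v = 0.8461916286777832
m = k² = 0.470781238225
D = 1 − m·sn²u·sn²v = 0.9527606631289363
dn(u+v) = (dn u·dn v − m·sn u·sn v·cn u·cn v)/D = 0.72660590808764/0.9527606631289363 = 0.7626321448887411

dn(u+v)=0.7626321449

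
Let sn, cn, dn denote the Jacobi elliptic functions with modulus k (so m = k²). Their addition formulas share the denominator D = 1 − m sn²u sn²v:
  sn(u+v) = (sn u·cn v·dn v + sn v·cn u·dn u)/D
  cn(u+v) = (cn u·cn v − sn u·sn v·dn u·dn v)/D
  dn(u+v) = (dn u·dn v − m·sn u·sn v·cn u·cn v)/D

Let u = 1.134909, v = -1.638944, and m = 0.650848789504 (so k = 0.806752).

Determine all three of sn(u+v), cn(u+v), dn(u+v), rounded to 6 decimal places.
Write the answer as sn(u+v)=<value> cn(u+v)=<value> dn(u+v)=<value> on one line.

sn u = 0.8485232399026593, cn u = 0.5291581156375608, dn u = 0.7289679560762693
sn v = -0.9755287017067299, cn v = 0.2198721268064283, dn v = 0.6169405830876699
m = k² = 0.650848789504
D = 1 − m·sn²u·sn²v = 0.554048439720403
sn(u+v) = (sn u·cn v·dn v + sn v·cn u·dn u)/D = -0.2611992554898861/0.554048439720403 = -0.4714375797569228
cn(u+v) = (cn u·cn v − sn u·sn v·dn u·dn v)/D = 0.4886150043624758/0.554048439720403 = 0.8818994321309744
dn(u+v) = (dn u·dn v − m·sn u·sn v·cn u·cn v)/D = 0.5124114378649741/0.554048439720403 = 0.9248495278202738

sn(u+v)=-0.471438 cn(u+v)=0.881899 dn(u+v)=0.924850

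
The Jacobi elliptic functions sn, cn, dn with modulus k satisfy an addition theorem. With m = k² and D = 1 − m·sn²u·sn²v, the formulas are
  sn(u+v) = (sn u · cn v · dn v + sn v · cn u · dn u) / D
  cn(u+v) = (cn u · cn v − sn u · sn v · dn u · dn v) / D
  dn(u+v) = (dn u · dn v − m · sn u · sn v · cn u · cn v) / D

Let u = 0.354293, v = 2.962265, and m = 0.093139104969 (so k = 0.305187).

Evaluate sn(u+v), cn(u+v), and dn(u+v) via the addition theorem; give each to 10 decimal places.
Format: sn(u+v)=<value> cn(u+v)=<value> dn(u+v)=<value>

sn u = 0.3462962033985906, cn u = 0.9381252259222763, dn u = 0.994399647907816
sn v = 0.253522206697155, cn v = -0.9673295667513761, dn v = 0.9970023183882992
m = k² = 0.093139104969
D = 1 − m·sn²u·sn²v = 0.9992821073062847
sn(u+v) = (sn u·cn v·dn v + sn v·cn u·dn u)/D = -0.09747477089123676/0.9992821073062847 = -0.09754479758873565
cn(u+v) = (cn u·cn v − sn u·sn v·dn u·dn v)/D = -0.9945166660354114/0.9992821073062847 = -0.9952311351959265
dn(u+v) = (dn u·dn v − m·sn u·sn v·cn u·cn v)/D = 0.9988392185536332/0.9992821073062847 = 0.9995567930723333

sn(u+v)=-0.0975447976 cn(u+v)=-0.9952311352 dn(u+v)=0.9995567931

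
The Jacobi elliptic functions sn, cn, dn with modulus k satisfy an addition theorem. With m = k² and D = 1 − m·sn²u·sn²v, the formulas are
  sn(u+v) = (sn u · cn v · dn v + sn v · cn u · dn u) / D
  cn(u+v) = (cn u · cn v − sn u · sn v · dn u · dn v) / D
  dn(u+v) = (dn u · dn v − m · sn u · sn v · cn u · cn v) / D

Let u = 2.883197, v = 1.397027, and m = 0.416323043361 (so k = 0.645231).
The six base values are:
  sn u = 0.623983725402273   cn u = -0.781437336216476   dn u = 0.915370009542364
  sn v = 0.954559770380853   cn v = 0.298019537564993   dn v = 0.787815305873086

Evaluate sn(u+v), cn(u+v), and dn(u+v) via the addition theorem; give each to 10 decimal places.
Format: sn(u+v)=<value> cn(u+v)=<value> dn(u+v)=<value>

sn(u+v)=-0.6292381555 cn(u+v)=-0.7772125473 dn(u+v)=0.9138713153

m = k² = 0.416323043361
D = 1 − m·sn²u·sn²v = 0.8522990701635898
sn(u+v) = (sn u·cn v·dn v + sn v·cn u·dn u)/D = -0.5362990948426335/0.8522990701635898 = -0.6292381554982766
cn(u+v) = (cn u·cn v − sn u·sn v·dn u·dn v)/D = -0.6624175313748058/0.8522990701635898 = -0.7772125472900747
dn(u+v) = (dn u·dn v − m·sn u·sn v·cn u·cn v)/D = 0.7788916722962294/0.8522990701635898 = 0.9138713153197849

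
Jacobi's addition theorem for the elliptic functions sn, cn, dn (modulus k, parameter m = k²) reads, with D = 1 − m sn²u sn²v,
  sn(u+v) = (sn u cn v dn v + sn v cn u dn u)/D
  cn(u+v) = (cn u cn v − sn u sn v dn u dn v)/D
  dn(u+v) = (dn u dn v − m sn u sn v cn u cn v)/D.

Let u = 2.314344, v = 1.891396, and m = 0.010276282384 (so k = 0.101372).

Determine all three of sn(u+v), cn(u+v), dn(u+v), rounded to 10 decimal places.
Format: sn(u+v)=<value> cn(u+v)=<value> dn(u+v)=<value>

sn u = 0.7409600041083633, cn u = -0.6715491585220952, dn u = 0.9971750586989848
sn v = 0.9508078279034338, cn v = -0.309781333197393, dn v = 0.9953440991203702
m = k² = 0.010276282384
D = 1 − m·sn²u·sn²v = 0.9948995198809783
sn(u+v) = (sn u·cn v·dn v + sn v·cn u·dn u)/D = -0.8651773146386002/0.9948995198809783 = -0.8696127572180384
cn(u+v) = (cn u·cn v − sn u·sn v·dn u·dn v)/D = -0.4912161122094244/0.9948995198809783 = -0.4937343946735339
dn(u+v) = (dn u·dn v − m·sn u·sn v·cn u·cn v)/D = 0.9910262007916226/0.9948995198809783 = 0.996106823843056

sn(u+v)=-0.8696127572 cn(u+v)=-0.4937343947 dn(u+v)=0.9961068238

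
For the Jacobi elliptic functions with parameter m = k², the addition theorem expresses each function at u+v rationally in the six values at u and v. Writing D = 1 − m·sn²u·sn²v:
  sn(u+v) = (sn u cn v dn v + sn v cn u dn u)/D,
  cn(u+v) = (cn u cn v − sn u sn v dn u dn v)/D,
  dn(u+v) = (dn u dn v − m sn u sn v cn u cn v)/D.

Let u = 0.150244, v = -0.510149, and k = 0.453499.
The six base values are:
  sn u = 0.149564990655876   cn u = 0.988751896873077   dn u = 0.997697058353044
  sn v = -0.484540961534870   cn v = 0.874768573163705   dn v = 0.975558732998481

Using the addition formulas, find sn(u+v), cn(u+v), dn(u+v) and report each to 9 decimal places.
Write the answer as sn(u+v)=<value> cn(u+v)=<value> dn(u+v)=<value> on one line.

m = k² = 0.205661343001
D = 1 − m·sn²u·sn²v = 0.9989198761457995
sn(u+v) = (sn u·cn v·dn v + sn v·cn u·dn u)/D = -0.3503504903576053/0.9989198761457995 = -0.3507293214640863
cn(u+v) = (cn u·cn v − sn u·sn v·dn u·dn v)/D = 0.9354653670047464/0.9989198761457995 = 0.9364768780196026
dn(u+v) = (dn u·dn v − m·sn u·sn v·cn u·cn v)/D = 0.9862032861205654/0.9989198761457995 = 0.9872696596304607

sn(u+v)=-0.350729321 cn(u+v)=0.936476878 dn(u+v)=0.987269660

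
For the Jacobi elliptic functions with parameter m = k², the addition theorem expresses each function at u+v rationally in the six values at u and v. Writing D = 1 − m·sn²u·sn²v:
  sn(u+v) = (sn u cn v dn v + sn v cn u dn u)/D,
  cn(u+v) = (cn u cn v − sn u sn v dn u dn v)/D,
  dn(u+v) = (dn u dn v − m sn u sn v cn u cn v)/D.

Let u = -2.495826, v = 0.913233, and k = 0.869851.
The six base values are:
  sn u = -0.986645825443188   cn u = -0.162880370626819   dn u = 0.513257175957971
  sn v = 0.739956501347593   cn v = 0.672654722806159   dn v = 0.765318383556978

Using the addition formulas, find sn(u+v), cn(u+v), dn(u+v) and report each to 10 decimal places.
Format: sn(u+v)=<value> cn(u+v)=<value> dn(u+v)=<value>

sn(u+v)=-0.9548805589 cn(u+v)=0.2969900979 dn(u+v)=0.5568638186

m = k² = 0.756640762201
D = 1 − m·sn²u·sn²v = 0.5967032890663123
sn(u+v) = (sn u·cn v·dn v + sn v·cn u·dn u)/D = -0.5697803701514374/0.5967032890663123 = -0.9548805588837923
cn(u+v) = (cn u·cn v − sn u·sn v·dn u·dn v)/D = 0.1772149682522502/0.5967032890663123 = 0.2969900979254635
dn(u+v) = (dn u·dn v − m·sn u·sn v·cn u·cn v)/D = 0.3322824721026167/0.5967032890663123 = 0.5568638185697846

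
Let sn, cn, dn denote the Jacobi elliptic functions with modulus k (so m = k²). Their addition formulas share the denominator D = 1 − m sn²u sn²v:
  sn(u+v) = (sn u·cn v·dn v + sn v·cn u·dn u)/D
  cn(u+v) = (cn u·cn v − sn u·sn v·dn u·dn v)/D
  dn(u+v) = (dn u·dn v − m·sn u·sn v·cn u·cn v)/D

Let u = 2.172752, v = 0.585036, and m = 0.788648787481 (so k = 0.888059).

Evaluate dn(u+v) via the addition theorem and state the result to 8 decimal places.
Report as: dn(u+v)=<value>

sn u = 0.9996266824744361, cn u = 0.02732207322208519, dn u = 0.460369346759703
sn v = 0.5317802507650578, cn v = 0.846882379611391, dn v = 0.8814634558357836
m = k² = 0.788648787481
D = 1 − m·sn²u·sn²v = 0.7771443090660592
dn(u+v) = (dn u·dn v − m·sn u·sn v·cn u·cn v)/D = 0.3960983377256213/0.7771443090660592 = 0.5096844088090105

dn(u+v)=0.50968441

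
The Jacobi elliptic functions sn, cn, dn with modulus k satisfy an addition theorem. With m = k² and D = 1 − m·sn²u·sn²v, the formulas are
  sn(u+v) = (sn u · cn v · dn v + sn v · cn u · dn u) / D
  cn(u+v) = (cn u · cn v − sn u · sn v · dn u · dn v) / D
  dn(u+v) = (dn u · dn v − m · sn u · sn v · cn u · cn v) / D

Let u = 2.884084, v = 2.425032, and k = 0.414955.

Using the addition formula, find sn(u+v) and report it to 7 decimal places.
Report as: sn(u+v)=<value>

sn u = 0.3947273821207546, cn u = -0.9187982878761234, dn u = 0.9864945476420142
sn v = 0.7517267797659831, cn v = -0.6594746762254523, dn v = 0.9501041717001569
m = k² = 0.172187652025
D = 1 − m·sn²u·sn²v = 0.9848393941644975
sn(u+v) = (sn u·cn v·dn v + sn v·cn u·dn u)/D = -0.9286814551937005/0.9848393941644975 = -0.9429775663894524

sn(u+v)=-0.9429776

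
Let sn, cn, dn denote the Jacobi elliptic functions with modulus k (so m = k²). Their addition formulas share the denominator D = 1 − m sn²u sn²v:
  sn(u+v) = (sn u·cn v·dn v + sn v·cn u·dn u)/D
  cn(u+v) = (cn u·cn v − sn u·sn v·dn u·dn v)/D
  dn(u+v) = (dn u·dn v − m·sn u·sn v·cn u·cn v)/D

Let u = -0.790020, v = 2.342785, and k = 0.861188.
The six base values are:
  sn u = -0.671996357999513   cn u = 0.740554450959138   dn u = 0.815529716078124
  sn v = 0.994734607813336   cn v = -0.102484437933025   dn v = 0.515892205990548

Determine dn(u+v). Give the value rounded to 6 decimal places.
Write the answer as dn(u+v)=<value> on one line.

dn(u+v)=0.572982

m = k² = 0.741644771344
D = 1 − m·sn²u·sn²v = 0.668606311104199
dn(u+v) = (dn u·dn v − m·sn u·sn v·cn u·cn v)/D = 0.3830996880608842/0.668606311104199 = 0.5729824587329987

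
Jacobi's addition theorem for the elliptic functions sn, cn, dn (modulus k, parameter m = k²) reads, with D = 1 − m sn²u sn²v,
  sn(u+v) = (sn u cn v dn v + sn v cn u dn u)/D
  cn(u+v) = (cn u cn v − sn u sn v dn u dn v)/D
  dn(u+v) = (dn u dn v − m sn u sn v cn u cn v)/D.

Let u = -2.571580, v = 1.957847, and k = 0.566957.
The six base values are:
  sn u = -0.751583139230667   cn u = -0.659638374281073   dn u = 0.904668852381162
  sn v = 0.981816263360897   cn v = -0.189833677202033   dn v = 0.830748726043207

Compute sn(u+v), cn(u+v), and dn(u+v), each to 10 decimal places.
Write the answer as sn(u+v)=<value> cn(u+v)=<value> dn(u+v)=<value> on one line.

sn(u+v)=-0.5665367839 cn(u+v)=0.8240364509 dn(u+v)=0.9470107065

m = k² = 0.321440239849
D = 1 − m·sn²u·sn²v = 0.8249690925721869
sn(u+v) = (sn u·cn v·dn v + sn v·cn u·dn u)/D = -0.4673753365344229/0.8249690925721869 = -0.5665367839141518
cn(u+v) = (cn u·cn v − sn u·sn v·dn u·dn v)/D = 0.6798046031755834/0.8249690925721869 = 0.8240364509366134
dn(u+v) = (dn u·dn v − m·sn u·sn v·cn u·cn v)/D = 0.7812545631656374/0.8249690925721869 = 0.947010706461437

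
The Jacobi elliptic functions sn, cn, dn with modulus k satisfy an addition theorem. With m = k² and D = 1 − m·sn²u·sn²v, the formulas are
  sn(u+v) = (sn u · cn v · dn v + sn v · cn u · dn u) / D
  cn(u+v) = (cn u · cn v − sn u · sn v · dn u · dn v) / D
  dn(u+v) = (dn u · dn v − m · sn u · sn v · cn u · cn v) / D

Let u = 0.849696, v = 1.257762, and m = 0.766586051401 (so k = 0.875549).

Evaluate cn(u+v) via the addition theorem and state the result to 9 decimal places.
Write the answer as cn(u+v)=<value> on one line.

sn u = 0.7052395960630201, cn u = 0.7089690487918836, dn u = 0.7865930000233515
sn v = 0.8785209470030303, cn v = 0.4777038263159494, dn v = 0.6390223865182095
m = k² = 0.766586051401
D = 1 − m·sn²u·sn²v = 0.7057350536634558
cn(u+v) = (cn u·cn v − sn u·sn v·dn u·dn v)/D = 0.02725116174442885/0.7057350536634558 = 0.03861387018112342

cn(u+v)=0.038613870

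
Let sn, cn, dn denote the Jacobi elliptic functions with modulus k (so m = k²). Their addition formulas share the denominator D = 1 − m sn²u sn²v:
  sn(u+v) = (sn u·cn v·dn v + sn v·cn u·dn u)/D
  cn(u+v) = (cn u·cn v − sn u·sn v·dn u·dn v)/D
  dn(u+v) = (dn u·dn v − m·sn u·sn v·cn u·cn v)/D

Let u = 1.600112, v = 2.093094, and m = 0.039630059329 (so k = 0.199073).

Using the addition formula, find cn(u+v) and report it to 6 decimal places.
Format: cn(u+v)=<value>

sn u = 0.9999138277044789, cn u = -0.01312772506482788, dn u = 0.9799881480931739
sn v = 0.8789962721133128, cn v = -0.4768286417686116, dn v = 0.9845712016151858
m = k² = 0.039630059329
D = 1 − m·sn²u·sn²v = 0.969385727936242
cn(u+v) = (cn u·cn v − sn u·sn v·dn u·dn v)/D = -0.8417827111156827/0.969385727936242 = -0.8683671389590007

cn(u+v)=-0.868367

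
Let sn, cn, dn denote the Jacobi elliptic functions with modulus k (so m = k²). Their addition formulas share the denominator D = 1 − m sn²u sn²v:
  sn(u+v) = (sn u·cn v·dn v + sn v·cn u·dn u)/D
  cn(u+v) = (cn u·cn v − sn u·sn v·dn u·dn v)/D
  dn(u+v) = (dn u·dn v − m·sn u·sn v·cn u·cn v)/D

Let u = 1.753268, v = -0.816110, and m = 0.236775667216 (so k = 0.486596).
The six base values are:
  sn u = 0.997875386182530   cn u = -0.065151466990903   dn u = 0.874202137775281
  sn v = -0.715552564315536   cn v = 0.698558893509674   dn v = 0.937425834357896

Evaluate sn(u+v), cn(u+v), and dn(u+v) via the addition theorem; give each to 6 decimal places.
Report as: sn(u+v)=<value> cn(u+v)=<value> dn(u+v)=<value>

m = k² = 0.236775667216
D = 1 − m·sn²u·sn²v = 0.8792817934642713
sn(u+v) = (sn u·cn v·dn v + sn v·cn u·dn u)/D = 0.6942105473727163/0.8792817934642713 = 0.7895199838468222
cn(u+v) = (cn u·cn v − sn u·sn v·dn u·dn v)/D = 0.5396370893797229/0.8792817934642713 = 0.6137248529320884
dn(u+v) = (dn u·dn v − m·sn u·sn v·cn u·cn v)/D = 0.8118051375198401/0.8792817934642713 = 0.9232593504767331

sn(u+v)=0.789520 cn(u+v)=0.613725 dn(u+v)=0.923259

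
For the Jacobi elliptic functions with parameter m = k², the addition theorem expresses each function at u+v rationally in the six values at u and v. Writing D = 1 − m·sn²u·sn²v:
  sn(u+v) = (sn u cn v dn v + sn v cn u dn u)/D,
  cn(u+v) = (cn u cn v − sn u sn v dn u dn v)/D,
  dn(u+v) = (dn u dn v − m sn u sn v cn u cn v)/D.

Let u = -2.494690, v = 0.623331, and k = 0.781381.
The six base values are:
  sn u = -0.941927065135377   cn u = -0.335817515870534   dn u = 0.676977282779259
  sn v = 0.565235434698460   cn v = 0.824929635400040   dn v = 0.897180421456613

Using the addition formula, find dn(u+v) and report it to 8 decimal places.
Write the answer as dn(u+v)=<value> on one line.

m = k² = 0.610556267161
D = 1 − m·sn²u·sn²v = 0.8269311110934832
dn(u+v) = (dn u·dn v − m·sn u·sn v·cn u·cn v)/D = 0.5173189220156085/0.8269311110934832 = 0.6255888974010635

dn(u+v)=0.62558890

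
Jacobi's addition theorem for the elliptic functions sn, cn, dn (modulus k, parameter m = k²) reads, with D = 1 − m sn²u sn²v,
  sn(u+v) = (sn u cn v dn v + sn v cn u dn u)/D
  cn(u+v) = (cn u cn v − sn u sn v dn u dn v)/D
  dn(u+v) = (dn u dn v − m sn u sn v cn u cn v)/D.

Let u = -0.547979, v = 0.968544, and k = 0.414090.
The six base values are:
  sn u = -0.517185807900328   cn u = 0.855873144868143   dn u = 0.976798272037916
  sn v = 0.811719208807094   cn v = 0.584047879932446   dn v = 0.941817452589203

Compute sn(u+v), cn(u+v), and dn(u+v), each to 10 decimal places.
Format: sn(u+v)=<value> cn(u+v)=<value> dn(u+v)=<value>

m = k² = 0.1714705281
D = 1 − m·sn²u·sn²v = 0.9697800090485153
sn(u+v) = (sn u·cn v·dn v + sn v·cn u·dn u)/D = 0.3941231861337001/0.9697800090485153 = 0.4064047335027951
cn(u+v) = (cn u·cn v − sn u·sn v·dn u·dn v)/D = 0.886081362010261/0.9697800090485153 = 0.913693161070237
dn(u+v) = (dn u·dn v − m·sn u·sn v·cn u·cn v)/D = 0.955948858301713/0.9697800090485153 = 0.9857378471222844

sn(u+v)=0.4064047335 cn(u+v)=0.9136931611 dn(u+v)=0.9857378471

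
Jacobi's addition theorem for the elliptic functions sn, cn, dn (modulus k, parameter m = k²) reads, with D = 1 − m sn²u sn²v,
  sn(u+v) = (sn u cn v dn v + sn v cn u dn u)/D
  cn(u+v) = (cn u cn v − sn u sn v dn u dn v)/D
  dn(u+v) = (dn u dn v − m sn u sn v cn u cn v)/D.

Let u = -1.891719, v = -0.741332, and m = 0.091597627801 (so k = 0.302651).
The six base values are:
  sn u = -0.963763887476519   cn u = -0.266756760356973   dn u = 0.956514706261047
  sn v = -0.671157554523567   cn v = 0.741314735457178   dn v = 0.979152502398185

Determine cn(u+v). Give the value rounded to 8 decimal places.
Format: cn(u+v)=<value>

m = k² = 0.091597627801
D = 1 − m·sn²u·sn²v = 0.9616756771040377
cn(u+v) = (cn u·cn v − sn u·sn v·dn u·dn v)/D = -0.8035616713545701/0.9616756771040377 = -0.8355848967443915

cn(u+v)=-0.83558490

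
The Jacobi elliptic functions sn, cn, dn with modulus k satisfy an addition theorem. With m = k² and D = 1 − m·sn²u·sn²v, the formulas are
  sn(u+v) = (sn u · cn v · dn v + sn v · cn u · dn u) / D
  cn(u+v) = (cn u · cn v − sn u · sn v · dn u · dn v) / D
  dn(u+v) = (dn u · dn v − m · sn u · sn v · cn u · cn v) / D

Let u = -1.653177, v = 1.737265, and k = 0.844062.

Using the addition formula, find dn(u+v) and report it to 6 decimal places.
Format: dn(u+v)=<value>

sn u = -0.9708874725364726, cn u = 0.239536042531683, dn u = 0.5730945954040956
sn v = 0.981193238511087, cn v = 0.193028051588688, dn v = 0.5604504947814674
m = k² = 0.712440659844
D = 1 − m·sn²u·sn²v = 0.353459722149413
dn(u+v) = (dn u·dn v − m·sn u·sn v·cn u·cn v)/D = 0.3525719081813335/0.353459722149413 = 0.9974882174334302

dn(u+v)=0.997488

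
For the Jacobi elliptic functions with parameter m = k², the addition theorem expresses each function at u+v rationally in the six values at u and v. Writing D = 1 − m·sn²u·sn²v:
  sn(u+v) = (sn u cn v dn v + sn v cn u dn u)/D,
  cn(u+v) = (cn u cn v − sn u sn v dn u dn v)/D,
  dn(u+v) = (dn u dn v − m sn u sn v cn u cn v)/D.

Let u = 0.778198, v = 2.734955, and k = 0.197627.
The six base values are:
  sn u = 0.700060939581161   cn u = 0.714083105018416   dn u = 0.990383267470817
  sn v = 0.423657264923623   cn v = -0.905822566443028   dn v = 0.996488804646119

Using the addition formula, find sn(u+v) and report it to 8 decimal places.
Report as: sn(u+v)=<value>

sn(u+v)=-0.33343278

m = k² = 0.039056431129
D = 1 − m·sn²u·sn²v = 0.9965644714222845
sn(u+v) = (sn u·cn v·dn v + sn v·cn u·dn u)/D = -0.3322872603347163/0.9965644714222845 = -0.3334327781728763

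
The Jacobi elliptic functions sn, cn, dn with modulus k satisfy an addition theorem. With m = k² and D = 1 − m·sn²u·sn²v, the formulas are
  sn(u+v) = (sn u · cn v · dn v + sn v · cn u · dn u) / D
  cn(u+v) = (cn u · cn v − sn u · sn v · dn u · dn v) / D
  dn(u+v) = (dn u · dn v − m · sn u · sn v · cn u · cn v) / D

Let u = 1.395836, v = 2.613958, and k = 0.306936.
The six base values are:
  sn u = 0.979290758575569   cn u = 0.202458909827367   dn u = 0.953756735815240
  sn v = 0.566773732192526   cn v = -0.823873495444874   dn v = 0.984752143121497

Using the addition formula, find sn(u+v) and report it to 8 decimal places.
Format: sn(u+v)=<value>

sn(u+v)=-0.70554433

m = k² = 0.094209708096
D = 1 − m·sn²u·sn²v = 0.970977260833982
sn(u+v) = (sn u·cn v·dn v + sn v·cn u·dn u)/D = -0.6850674992547672/0.970977260833982 = -0.7055443282640377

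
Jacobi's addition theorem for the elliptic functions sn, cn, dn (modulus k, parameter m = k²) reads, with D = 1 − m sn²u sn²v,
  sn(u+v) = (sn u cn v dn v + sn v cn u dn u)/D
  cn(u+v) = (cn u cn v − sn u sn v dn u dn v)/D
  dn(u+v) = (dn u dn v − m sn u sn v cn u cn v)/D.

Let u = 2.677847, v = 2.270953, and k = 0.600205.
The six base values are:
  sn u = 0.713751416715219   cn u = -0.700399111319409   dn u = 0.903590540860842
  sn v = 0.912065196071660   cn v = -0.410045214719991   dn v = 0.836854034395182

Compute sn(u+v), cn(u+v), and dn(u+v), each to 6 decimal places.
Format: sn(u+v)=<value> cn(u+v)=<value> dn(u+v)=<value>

sn(u+v)=-0.970273 cn(u+v)=-0.242012 dn(u+v)=0.812929

m = k² = 0.360246042025
D = 1 − m·sn²u·sn²v = 0.8473330772659793
sn(u+v) = (sn u·cn v·dn v + sn v·cn u·dn u)/D = -0.8221447252672666/0.8473330772659793 = -0.9702733757544484
cn(u+v) = (cn u·cn v − sn u·sn v·dn u·dn v)/D = -0.2050643668320871/0.8473330772659793 = -0.2420115210110192
dn(u+v) = (dn u·dn v − m·sn u·sn v·cn u·cn v)/D = 0.6888215566323153/0.8473330772659793 = 0.8129289120340725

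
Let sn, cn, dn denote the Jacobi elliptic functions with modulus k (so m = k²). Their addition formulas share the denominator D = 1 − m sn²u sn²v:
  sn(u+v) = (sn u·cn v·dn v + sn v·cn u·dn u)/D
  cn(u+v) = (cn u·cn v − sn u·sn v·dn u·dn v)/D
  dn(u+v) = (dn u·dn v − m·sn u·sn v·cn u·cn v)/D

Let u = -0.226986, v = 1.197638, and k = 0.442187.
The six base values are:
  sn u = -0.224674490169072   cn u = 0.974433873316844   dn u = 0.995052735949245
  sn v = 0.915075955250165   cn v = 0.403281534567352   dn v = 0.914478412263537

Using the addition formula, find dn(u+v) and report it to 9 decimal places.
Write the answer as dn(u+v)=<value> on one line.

dn(u+v)=0.933466510

m = k² = 0.195529342969
D = 1 − m·sn²u·sn²v = 0.991735173169463
dn(u+v) = (dn u·dn v − m·sn u·sn v·cn u·cn v)/D = 0.9257515713139473/0.991735173169463 = 0.9334665103742966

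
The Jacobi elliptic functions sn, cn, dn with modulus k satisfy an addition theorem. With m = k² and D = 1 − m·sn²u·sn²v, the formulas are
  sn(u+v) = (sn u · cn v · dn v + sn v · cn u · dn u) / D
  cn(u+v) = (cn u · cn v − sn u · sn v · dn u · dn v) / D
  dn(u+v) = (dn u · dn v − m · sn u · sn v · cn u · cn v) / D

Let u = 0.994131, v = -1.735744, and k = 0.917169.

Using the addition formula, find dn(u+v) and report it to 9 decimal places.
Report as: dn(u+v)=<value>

dn(u+v)=0.811335947

sn u = 0.7724124129732068, cn u = 0.6351212988751898, dn u = 0.7057783509536408
sn v = -0.965441331257728, cn v = 0.260620482501483, dn v = 0.4646910948001544
m = k² = 0.841198974561
D = 1 − m·sn²u·sn²v = 0.5322120846831963
dn(u+v) = (dn u·dn v − m·sn u·sn v·cn u·cn v)/D = 0.4318027958395165/0.5322120846831963 = 0.811335947203361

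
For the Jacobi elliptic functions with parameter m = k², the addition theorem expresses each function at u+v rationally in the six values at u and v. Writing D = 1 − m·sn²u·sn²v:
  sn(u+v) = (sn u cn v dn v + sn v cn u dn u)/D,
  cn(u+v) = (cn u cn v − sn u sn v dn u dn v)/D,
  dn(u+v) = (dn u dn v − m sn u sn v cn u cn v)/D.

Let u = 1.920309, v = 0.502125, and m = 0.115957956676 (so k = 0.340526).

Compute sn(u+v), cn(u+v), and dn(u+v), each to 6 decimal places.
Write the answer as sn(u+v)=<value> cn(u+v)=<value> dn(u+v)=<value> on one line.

sn(u+v)=0.722565 cn(u+v)=-0.691303 dn(u+v)=0.969257

sn u = 0.960150513688099, cn u = -0.2794834361182781, dn u = 0.9450394881917762
sn v = 0.4792512692667048, cn v = 0.8776777431986369, dn v = 0.9865934168696752
m = k² = 0.115957956676
D = 1 − m·sn²u·sn²v = 0.9754469338068784
sn(u+v) = (sn u·cn v·dn v + sn v·cn u·dn u)/D = 0.7048237445757367/0.9754469338068784 = 0.7225649291089776
cn(u+v) = (cn u·cn v − sn u·sn v·dn u·dn v)/D = -0.6743294519413173/0.9754469338068784 = -0.6913030617766264
dn(u+v) = (dn u·dn v − m·sn u·sn v·cn u·cn v)/D = 0.9454583711314762/0.9754469338068784 = 0.9692565924028632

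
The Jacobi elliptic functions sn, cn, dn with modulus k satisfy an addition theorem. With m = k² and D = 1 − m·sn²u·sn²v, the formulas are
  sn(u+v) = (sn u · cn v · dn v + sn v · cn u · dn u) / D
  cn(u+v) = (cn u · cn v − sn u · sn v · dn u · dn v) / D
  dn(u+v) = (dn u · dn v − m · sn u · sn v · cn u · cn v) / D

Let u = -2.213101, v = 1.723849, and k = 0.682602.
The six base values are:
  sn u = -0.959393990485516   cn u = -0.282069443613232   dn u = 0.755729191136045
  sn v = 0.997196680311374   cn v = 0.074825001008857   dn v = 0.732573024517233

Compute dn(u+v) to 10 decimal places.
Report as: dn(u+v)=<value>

dn(u+v)=0.9488963591

m = k² = 0.465945490404
D = 1 − m·sn²u·sn²v = 0.5735277784245238
dn(u+v) = (dn u·dn v − m·sn u·sn v·cn u·cn v)/D = 0.5442184207684291/0.5735277784245238 = 0.9488963590628387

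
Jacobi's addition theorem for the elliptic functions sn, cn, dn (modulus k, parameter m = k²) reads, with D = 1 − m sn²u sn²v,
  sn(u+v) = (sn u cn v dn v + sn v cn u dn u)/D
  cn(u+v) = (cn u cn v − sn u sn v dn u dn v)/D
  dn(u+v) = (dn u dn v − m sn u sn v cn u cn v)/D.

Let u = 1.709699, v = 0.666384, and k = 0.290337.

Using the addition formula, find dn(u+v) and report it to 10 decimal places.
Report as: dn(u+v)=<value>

sn u = 0.9950378891694893, cn u = -0.09949672917803482, dn u = 0.9573603912929976
sn v = 0.6151570482893985, cn v = 0.7884045953315307, dn v = 0.9839212475004067
m = k² = 0.084295573569
D = 1 − m·sn²u·sn²v = 0.9684168083843031
dn(u+v) = (dn u·dn v − m·sn u·sn v·cn u·cn v)/D = 0.9460147443603324/0.9684168083843031 = 0.9768673325059837

dn(u+v)=0.9768673325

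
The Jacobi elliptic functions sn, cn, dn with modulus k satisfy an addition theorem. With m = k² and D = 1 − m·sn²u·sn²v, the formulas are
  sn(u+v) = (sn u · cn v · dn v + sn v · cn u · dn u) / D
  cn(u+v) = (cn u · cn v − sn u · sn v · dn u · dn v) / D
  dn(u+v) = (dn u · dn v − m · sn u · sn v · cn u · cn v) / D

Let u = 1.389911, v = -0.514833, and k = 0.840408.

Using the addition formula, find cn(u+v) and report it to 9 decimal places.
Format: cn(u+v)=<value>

sn u = 0.9219631805767063, cn u = 0.3872775408681525, dn u = 0.6321754968599378
sn v = -0.4791728560563857, cn v = 0.8777205557686149, dn v = 0.915331713053083
m = k² = 0.706285606464
D = 1 − m·sn²u·sn²v = 0.8621547112521201
cn(u+v) = (cn u·cn v − sn u·sn v·dn u·dn v)/D = 0.5955574233278167/0.8621547112521201 = 0.6907779027999277

cn(u+v)=0.690777903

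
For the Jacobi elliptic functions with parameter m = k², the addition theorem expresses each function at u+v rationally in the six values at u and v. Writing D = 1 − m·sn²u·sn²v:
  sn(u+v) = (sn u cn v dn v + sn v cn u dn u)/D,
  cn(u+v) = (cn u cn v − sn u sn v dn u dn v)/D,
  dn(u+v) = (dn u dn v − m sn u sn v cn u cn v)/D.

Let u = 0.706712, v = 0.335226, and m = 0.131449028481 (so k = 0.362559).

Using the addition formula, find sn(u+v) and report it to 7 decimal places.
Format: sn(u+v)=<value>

sn(u+v)=0.8531755

sn u = 0.644011032479273, cn u = 0.7650162024721965, dn u = 0.9723587238458459
sn v = 0.3282209578896284, cn v = 0.9446009754399022, dn v = 0.9928943186357209
m = k² = 0.131449028481
D = 1 − m·sn²u·sn²v = 0.9941267753561824
sn(u+v) = (sn u·cn v·dn v + sn v·cn u·dn u)/D = 0.8481646083047337/0.9941267753561824 = 0.8531754996749258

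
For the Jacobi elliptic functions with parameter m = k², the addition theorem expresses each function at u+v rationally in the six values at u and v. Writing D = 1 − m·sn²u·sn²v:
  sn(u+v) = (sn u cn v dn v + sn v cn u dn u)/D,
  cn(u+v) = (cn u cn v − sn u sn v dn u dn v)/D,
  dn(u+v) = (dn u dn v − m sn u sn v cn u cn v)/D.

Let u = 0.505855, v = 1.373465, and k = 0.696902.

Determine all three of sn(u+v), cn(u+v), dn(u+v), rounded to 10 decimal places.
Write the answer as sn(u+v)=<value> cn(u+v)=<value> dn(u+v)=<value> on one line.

sn(u+v)=0.9996441212 cn(u+v)=-0.0266764110 dn(u+v)=0.7174072915

sn u = 0.4758669427157763, cn u = 0.8795172839861307, dn u = 0.9434086085171423
sn v = 0.9420938994576183, cn v = 0.335349198008194, dn v = 0.7542850095609316
m = k² = 0.485672397604
D = 1 − m·sn²u·sn²v = 0.902388074945776
sn(u+v) = (sn u·cn v·dn v + sn v·cn u·dn u)/D = 0.9020669341815131/0.902388074945776 = 0.9996441212232529
cn(u+v) = (cn u·cn v − sn u·sn v·dn u·dn v)/D = -0.02407247516789796/0.902388074945776 = -0.02667641099905322
dn(u+v) = (dn u·dn v − m·sn u·sn v·cn u·cn v)/D = 0.6473797847198722/0.902388074945776 = 0.7174072914901639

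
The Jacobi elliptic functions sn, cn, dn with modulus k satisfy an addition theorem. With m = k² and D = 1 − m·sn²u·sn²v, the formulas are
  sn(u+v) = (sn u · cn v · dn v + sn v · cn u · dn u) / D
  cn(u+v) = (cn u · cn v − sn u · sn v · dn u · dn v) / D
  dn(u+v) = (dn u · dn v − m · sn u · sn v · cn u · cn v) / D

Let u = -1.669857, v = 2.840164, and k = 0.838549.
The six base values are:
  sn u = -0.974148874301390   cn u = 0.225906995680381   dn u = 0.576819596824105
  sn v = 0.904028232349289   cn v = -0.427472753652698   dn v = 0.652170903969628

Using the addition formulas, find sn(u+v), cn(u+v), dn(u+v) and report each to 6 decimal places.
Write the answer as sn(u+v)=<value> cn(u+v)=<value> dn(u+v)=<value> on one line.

m = k² = 0.703164425401
D = 1 − m·sn²u·sn²v = 0.4546547387437038
sn(u+v) = (sn u·cn v·dn v + sn v·cn u·dn u)/D = 0.3893801117103413/0.4546547387437038 = 0.8564303382964212
cn(u+v) = (cn u·cn v − sn u·sn v·dn u·dn v)/D = 0.2347212390614615/0.4546547387437038 = 0.5162626033768837
dn(u+v) = (dn u·dn v − m·sn u·sn v·cn u·cn v)/D = 0.3163847992653105/0.4546547387437038 = 0.6958792514503224

sn(u+v)=0.856430 cn(u+v)=0.516263 dn(u+v)=0.695879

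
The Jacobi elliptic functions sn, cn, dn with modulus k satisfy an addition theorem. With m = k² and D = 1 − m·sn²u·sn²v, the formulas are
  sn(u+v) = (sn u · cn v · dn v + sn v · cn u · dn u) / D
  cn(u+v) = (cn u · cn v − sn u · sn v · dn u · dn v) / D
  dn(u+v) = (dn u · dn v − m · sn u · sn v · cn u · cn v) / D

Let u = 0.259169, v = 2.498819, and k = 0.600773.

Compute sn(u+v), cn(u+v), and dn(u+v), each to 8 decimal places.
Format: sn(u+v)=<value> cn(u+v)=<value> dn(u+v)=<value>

sn u = 0.255279708102169, cn u = 0.966867245608864, dn u = 0.9881695850925018
sn v = 0.815983319125844, cn v = -0.5780754474187354, dn v = 0.8715983132277047
m = k² = 0.360928197529
D = 1 − m·sn²u·sn²v = 0.9843391271606137
sn(u+v) = (sn u·cn v·dn v + sn v·cn u·dn u)/D = 0.6509913924797978/0.9843391271606137 = 0.6613486902198252
cn(u+v) = (cn u·cn v − sn u·sn v·dn u·dn v)/D = -0.7383317168973121/0.9843391271606137 = -0.750078602510778
dn(u+v) = (dn u·dn v − m·sn u·sn v·cn u·cn v)/D = 0.9033082702548233/0.9843391271606137 = 0.9176799390881384

sn(u+v)=0.66134869 cn(u+v)=-0.75007860 dn(u+v)=0.91767994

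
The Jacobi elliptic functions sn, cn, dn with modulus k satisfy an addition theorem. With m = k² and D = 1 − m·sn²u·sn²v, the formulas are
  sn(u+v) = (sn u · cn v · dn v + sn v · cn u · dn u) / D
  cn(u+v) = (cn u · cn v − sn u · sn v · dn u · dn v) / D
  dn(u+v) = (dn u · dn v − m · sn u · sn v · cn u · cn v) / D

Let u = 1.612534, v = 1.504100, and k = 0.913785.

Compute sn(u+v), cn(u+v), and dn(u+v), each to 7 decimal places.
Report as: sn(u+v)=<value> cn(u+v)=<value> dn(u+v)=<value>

sn u = 0.9492772728144553, cn u = 0.3144402317101777, dn u = 0.4975499407259556
sn v = 0.93037796628065, cn v = 0.366601745576152, dn v = 0.5265156614695748
m = k² = 0.835003026225
D = 1 − m·sn²u·sn²v = 0.3486820468788469
sn(u+v) = (sn u·cn v·dn v + sn v·cn u·dn u)/D = 0.3287883516723868/0.3486820468788469 = 0.9429460295288092
cn(u+v) = (cn u·cn v − sn u·sn v·dn u·dn v)/D = -0.1160921600289067/0.3486820468788469 = -0.3329456192771637
dn(u+v) = (dn u·dn v − m·sn u·sn v·cn u·cn v)/D = 0.1769572157673033/0.3486820468788469 = 0.5075030887058803

sn(u+v)=0.9429460 cn(u+v)=-0.3329456 dn(u+v)=0.5075031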